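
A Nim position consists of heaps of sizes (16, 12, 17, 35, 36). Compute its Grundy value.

10

Bitwise XOR of the heap sizes:
  010000  (16)
  001100  (12)
  010001  (17)
  100011  (35)
  100100  (36)
  ------
  001010  (10)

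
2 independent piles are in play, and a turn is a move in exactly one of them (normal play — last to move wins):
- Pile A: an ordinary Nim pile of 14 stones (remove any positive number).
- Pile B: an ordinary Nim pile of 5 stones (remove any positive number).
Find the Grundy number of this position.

11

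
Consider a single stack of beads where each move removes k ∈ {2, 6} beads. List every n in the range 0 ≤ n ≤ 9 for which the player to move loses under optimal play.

0, 1, 4, 5, 8, 9

Grundy values for subtraction set {2, 6}:
g(0) = mex{} = 0
g(1) = mex{} = 0
g(2) = mex{0} = 1
g(3) = mex{0} = 1
g(4) = mex{1} = 0
g(5) = mex{1} = 0
g(6) = mex{0} = 1
g(7) = mex{0} = 1
g(8) = mex{1} = 0
g(9) = mex{1} = 0
The P-positions (g = 0) in 0..9 are 0, 1, 4, 5, 8, 9.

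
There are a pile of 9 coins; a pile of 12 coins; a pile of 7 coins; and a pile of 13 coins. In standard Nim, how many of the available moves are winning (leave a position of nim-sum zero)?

3

Compute the nim-sum pairwise:
9 ⊕ 12 = 5
5 ⊕ 7 = 2
2 ⊕ 13 = 15
The overall nim-sum is X = 15. A pile of size p has a winning move iff p XOR X < p (reduce it to p XOR X).
  9: 9 XOR 15 = 6 < 9 — winning move (to 6).
  12: 12 XOR 15 = 3 < 12 — winning move (to 3).
  7: 7 XOR 15 = 8 ≥ 7 — no move.
  13: 13 XOR 15 = 2 < 13 — winning move (to 2).
That gives 3 winning moves.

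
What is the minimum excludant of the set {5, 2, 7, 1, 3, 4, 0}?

6

The values 0, 1, 2, 3, 4, 5 are all present; 6 is the first non-negative integer missing from the set.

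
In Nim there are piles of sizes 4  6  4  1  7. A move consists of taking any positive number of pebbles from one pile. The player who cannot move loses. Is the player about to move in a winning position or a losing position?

Compute the nim-sum pairwise:
4 ^ 6 = 2
2 ^ 4 = 6
6 ^ 1 = 7
7 ^ 7 = 0
The nim-sum is 0, so this is a P-position: the player to move is in a losing position under optimal play.

Losing position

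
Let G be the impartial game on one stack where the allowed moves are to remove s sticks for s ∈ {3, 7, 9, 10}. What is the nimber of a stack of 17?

Grundy values for subtraction set {3, 7, 9, 10}:
k:     0  1  2  3  4  5  6  7  8  9 10 11 12 13 14 15 16 17
g(k):  0  0  0  1  1  1  0  2  2  1  3  3  2  2  0  3  3  1
So g(17) = 1.

1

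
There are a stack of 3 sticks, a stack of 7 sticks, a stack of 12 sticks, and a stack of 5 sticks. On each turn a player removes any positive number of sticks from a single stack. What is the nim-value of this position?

13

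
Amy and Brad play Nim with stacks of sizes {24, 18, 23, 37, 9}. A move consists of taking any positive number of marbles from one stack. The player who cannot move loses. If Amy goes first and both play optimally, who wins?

Amy wins

Write each in binary and XOR column by column:
  011000  (24)
  010010  (18)
  010111  (23)
  100101  (37)
  001001  (9)
  ------
  110001  (49)
The nim-sum is 49 ≠ 0, so this is an N-position: the player to move can win; Amy has a winning move.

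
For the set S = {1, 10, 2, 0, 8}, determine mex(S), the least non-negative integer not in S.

3

The values 0, 1, 2 are all present; 3 is the first non-negative integer missing from the set.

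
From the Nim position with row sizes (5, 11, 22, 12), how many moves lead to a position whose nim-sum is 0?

1

Bitwise XOR of the heap sizes:
  00101  (5)
  01011  (11)
  10110  (22)
  01100  (12)
  -----
  10100  (20)
The overall nim-sum is X = 20. A row of size p has a winning move iff p XOR X < p (reduce it to p XOR X).
  5: 5 XOR 20 = 17 ≥ 5 — no move.
  11: 11 XOR 20 = 31 ≥ 11 — no move.
  22: 22 XOR 20 = 2 < 22 — winning move (to 2).
  12: 12 XOR 20 = 24 ≥ 12 — no move.
That gives 1 winning move.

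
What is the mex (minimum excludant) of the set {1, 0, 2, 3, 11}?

The values 0, 1, 2, 3 are all present; 4 is the first non-negative integer missing from the set.

4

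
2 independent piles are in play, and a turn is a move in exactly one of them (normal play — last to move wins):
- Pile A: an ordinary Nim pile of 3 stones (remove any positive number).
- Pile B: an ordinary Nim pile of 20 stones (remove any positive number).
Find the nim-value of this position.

23

Pile A is a plain Nim pile of size 3, so its Grundy value is 3.
Pile B is a plain Nim pile of size 20, so its Grundy value is 20.
The value of a disjunctive sum is the nim-sum of the parts.
Combined value = 3 ⊕ 20 = 23.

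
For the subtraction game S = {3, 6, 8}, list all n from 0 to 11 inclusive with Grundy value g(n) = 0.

0, 1, 2, 11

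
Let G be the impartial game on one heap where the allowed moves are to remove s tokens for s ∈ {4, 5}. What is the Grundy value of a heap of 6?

1

Compute g(0), g(1), … for moves {4, 5}:
k:     0  1  2  3  4  5  6
g(k):  0  0  0  0  1  1  1
So g(6) = 1.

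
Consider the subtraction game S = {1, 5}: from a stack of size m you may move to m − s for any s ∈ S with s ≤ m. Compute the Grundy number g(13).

1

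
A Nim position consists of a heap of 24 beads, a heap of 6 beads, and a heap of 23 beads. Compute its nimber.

9

Nim-sum: 24 ^ 6 ^ 23 = 9.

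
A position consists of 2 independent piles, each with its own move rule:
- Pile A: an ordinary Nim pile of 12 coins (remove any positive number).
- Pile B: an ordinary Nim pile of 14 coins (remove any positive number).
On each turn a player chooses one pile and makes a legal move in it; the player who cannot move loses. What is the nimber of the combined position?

Pile A is a plain Nim pile of size 12, so its Grundy value is 12.
Pile B is a plain Nim pile of size 14, so its Grundy value is 14.
The value of a disjunctive sum is the nim-sum of the parts.
Combined value = 12 ⊕ 14 = 2.

2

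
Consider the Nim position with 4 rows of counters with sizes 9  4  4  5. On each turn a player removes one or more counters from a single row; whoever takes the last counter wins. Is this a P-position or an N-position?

N-position

In binary:
  1001  (9)
  0100  (4)
  0100  (4)
  0101  (5)
  ----
  1100  (12)
The nim-sum is 12 ≠ 0, so this is an N-position: the player to move can win.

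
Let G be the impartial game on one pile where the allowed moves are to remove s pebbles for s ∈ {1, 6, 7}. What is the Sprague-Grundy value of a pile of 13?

Grundy values for subtraction set {1, 6, 7}:
g(0) = mex{} = 0
g(1) = mex{0} = 1
g(2) = mex{1} = 0
g(3) = mex{0} = 1
g(4) = mex{1} = 0
g(5) = mex{0} = 1
g(6) = mex{0,1} = 2
g(7) = mex{0,1,2} = 3
g(8) = mex{0,1,3} = 2
g(9) = mex{0,1,2} = 3
g(10) = mex{0,1,3} = 2
g(11) = mex{0,1,2} = 3
g(12) = mex{1,2,3} = 0
g(13) = mex{0,2,3} = 1
So g(13) = 1.

1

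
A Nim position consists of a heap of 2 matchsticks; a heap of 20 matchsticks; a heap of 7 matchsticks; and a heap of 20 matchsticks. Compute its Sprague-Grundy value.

5

Bitwise XOR of the heap sizes:
  00010  (2)
  10100  (20)
  00111  (7)
  10100  (20)
  -----
  00101  (5)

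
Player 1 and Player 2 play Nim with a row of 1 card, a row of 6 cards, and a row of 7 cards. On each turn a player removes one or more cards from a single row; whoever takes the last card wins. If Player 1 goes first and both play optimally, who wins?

In binary:
  001  (1)
  110  (6)
  111  (7)
  ---
  000  (0)
The nim-sum is 0, so this is a P-position: the player to move is in a losing position under optimal play; Player 1 is about to move from it and so loses — Player 2 wins.

Player 2 wins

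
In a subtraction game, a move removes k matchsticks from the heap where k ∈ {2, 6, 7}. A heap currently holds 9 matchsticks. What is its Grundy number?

0

Build the Grundy sequence with g(k) = mex{g(k−s) : s ∈ {2, 6, 7}, s ≤ k}:
g(0) = mex{} = 0
g(1) = mex{} = 0
g(2) = mex{0} = 1
g(3) = mex{0} = 1
g(4) = mex{1} = 0
g(5) = mex{1} = 0
g(6) = mex{0} = 1
g(7) = mex{0} = 1
g(8) = mex{0,1} = 2
g(9) = mex{1} = 0
So g(9) = 0.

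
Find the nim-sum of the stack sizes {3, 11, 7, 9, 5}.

3

Compute the nim-sum pairwise:
3 ^ 11 = 8
8 ^ 7 = 15
15 ^ 9 = 6
6 ^ 5 = 3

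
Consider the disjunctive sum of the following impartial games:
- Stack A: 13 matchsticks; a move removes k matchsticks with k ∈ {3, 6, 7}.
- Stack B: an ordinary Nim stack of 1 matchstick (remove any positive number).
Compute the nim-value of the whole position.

0

Build the Grundy sequence for stack A with g(k) = mex{g(k−s) : s ∈ {3, 6, 7}, s ≤ k}:
g(0) = mex{} = 0
g(1) = mex{} = 0
g(2) = mex{} = 0
g(3) = mex{0} = 1
g(4) = mex{0} = 1
g(5) = mex{0} = 1
g(6) = mex{0,1} = 2
g(7) = mex{0,1} = 2
g(8) = mex{0,1} = 2
g(9) = mex{0,1,2} = 3
g(10) = mex{1,2} = 0
g(11) = mex{1,2} = 0
g(12) = mex{1,2,3} = 0
g(13) = mex{0,2} = 1
So g(13) = 1.
Stack B is a plain Nim stack of size 1, so its Grundy value is 1.
The value of a disjunctive sum is the nim-sum of the parts.
Combined value = 1 ⊕ 1 = 0.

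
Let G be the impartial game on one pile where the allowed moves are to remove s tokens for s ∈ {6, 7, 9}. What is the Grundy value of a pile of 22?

Grundy values for subtraction set {6, 7, 9}:
k:     0  1  2  3  4  5  6  7  8  9 10 11 12 13 14 15 16 17 18 19 20 21 22
g(k):  0  0  0  0  0  0  1  1  1  1  1  1  2  2  2  0  0  0  0  0  0  1  1
So g(22) = 1.

1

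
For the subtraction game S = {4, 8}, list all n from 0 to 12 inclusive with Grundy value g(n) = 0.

0, 1, 2, 3, 12

Grundy values for subtraction set {4, 8}:
g(0) = mex{} = 0
g(1) = mex{} = 0
g(2) = mex{} = 0
g(3) = mex{} = 0
g(4) = mex{0} = 1
g(5) = mex{0} = 1
g(6) = mex{0} = 1
g(7) = mex{0} = 1
g(8) = mex{0,1} = 2
g(9) = mex{0,1} = 2
g(10) = mex{0,1} = 2
g(11) = mex{0,1} = 2
g(12) = mex{1,2} = 0
The P-positions (g = 0) in 0..12 are 0, 1, 2, 3, 12.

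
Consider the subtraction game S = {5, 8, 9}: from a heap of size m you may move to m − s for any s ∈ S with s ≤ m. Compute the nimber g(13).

2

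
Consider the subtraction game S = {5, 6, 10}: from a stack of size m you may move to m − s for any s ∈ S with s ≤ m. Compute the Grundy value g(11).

2

Grundy values for subtraction set {5, 6, 10}:
g(0) = mex{} = 0
g(1) = mex{} = 0
g(2) = mex{} = 0
g(3) = mex{} = 0
g(4) = mex{} = 0
g(5) = mex{0} = 1
g(6) = mex{0} = 1
g(7) = mex{0} = 1
g(8) = mex{0} = 1
g(9) = mex{0} = 1
g(10) = mex{0,1} = 2
g(11) = mex{0,1} = 2
So g(11) = 2.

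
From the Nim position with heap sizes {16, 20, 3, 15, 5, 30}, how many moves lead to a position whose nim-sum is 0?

Nim-sum: 16 ⊕ 20 ⊕ 3 ⊕ 15 ⊕ 5 ⊕ 30 = 19.
The overall nim-sum is X = 19. A heap of size p has a winning move iff p XOR X < p (reduce it to p XOR X).
  16: 16 XOR 19 = 3 < 16 — winning move (to 3).
  20: 20 XOR 19 = 7 < 20 — winning move (to 7).
  3: 3 XOR 19 = 16 ≥ 3 — no move.
  15: 15 XOR 19 = 28 ≥ 15 — no move.
  5: 5 XOR 19 = 22 ≥ 5 — no move.
  30: 30 XOR 19 = 13 < 30 — winning move (to 13).
That gives 3 winning moves.

3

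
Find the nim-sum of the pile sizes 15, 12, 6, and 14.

11

Compute the nim-sum pairwise:
15 XOR 12 = 3
3 XOR 6 = 5
5 XOR 14 = 11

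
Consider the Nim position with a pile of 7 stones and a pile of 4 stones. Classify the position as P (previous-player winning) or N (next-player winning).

N-position

Nim-sum: 7 XOR 4 = 3.
The nim-sum is 3 ≠ 0, so this is an N-position: the player to move can win.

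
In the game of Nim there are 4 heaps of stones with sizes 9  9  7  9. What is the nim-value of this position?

14

Nim-sum: 9 ^ 9 ^ 7 ^ 9 = 14.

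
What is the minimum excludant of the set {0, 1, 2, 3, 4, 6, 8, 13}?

5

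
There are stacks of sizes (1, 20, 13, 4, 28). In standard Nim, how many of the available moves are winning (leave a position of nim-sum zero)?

0

Write each in binary and XOR column by column:
  00001  (1)
  10100  (20)
  01101  (13)
  00100  (4)
  11100  (28)
  -----
  00000  (0)
The nim-sum is already 0, so every move leaves a nonzero nim-sum — there are no winning moves.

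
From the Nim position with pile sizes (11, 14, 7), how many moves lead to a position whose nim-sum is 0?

3

Write each in binary and XOR column by column:
  1011  (11)
  1110  (14)
  0111  (7)
  ----
  0010  (2)
The overall nim-sum is X = 2. A pile of size p has a winning move iff p XOR X < p (reduce it to p XOR X).
  11: 11 XOR 2 = 9 < 11 — winning move (to 9).
  14: 14 XOR 2 = 12 < 14 — winning move (to 12).
  7: 7 XOR 2 = 5 < 7 — winning move (to 5).
That gives 3 winning moves.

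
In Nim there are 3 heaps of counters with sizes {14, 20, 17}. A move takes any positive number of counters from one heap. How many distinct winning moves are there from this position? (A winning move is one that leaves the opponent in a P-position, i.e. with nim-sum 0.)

Nim-sum: 14 ⊕ 20 ⊕ 17 = 11.
The overall nim-sum is X = 11. A heap of size p has a winning move iff p XOR X < p (reduce it to p XOR X).
  14: 14 XOR 11 = 5 < 14 — winning move (to 5).
  20: 20 XOR 11 = 31 ≥ 20 — no move.
  17: 17 XOR 11 = 26 ≥ 17 — no move.
That gives 1 winning move.

1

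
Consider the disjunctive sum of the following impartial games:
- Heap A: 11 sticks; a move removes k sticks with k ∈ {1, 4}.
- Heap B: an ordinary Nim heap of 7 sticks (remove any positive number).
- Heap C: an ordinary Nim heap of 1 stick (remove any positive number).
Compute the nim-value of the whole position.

7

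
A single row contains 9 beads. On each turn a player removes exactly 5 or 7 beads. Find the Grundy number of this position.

1

Build the Grundy sequence with g(k) = mex{g(k−s) : s ∈ {5, 7}, s ≤ k}:
g(0) = mex{} = 0
g(1) = mex{} = 0
g(2) = mex{} = 0
g(3) = mex{} = 0
g(4) = mex{} = 0
g(5) = mex{0} = 1
g(6) = mex{0} = 1
g(7) = mex{0} = 1
g(8) = mex{0} = 1
g(9) = mex{0} = 1
So g(9) = 1.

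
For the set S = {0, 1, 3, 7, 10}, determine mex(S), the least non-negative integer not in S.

The values 0, 1 are all present; 2 is the first non-negative integer missing from the set.

2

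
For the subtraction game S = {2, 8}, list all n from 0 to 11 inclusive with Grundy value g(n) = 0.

0, 1, 4, 5, 10, 11

Grundy values for subtraction set {2, 8}:
k:     0  1  2  3  4  5  6  7  8  9 10 11
g(k):  0  0  1  1  0  0  1  1  2  2  0  0
The P-positions (g = 0) in 0..11 are 0, 1, 4, 5, 10, 11.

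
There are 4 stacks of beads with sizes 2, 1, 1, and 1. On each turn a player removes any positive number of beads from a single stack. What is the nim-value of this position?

Nim-sum: 2 ^ 1 ^ 1 ^ 1 = 3.

3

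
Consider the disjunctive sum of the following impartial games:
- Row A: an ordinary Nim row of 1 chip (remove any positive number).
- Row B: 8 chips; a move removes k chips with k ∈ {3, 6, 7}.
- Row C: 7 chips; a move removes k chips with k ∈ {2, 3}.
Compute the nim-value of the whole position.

Row A is a plain Nim row of size 1, so its Grundy value is 1.
Build the Grundy sequence for row B with g(k) = mex{g(k−s) : s ∈ {3, 6, 7}, s ≤ k}:
g(0) = mex{} = 0
g(1) = mex{} = 0
g(2) = mex{} = 0
g(3) = mex{0} = 1
g(4) = mex{0} = 1
g(5) = mex{0} = 1
g(6) = mex{0,1} = 2
g(7) = mex{0,1} = 2
g(8) = mex{0,1} = 2
So g(8) = 2.
Build the Grundy sequence for row C with g(k) = mex{g(k−s) : s ∈ {2, 3}, s ≤ k}:
k:     0  1  2  3  4  5  6  7
g(k):  0  0  1  1  2  0  0  1
So g(7) = 1.
By the Sprague-Grundy theorem, the Grundy value of a sum of independent games is the XOR of the component values.
Combined value = 1 ⊕ 2 ⊕ 1 = 2.

2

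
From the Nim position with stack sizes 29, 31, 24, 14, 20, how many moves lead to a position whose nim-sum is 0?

0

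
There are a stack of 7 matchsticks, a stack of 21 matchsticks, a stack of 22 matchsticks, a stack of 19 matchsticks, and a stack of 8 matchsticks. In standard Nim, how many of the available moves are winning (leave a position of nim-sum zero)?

Compute the nim-sum pairwise:
7 XOR 21 = 18
18 XOR 22 = 4
4 XOR 19 = 23
23 XOR 8 = 31
The overall nim-sum is X = 31. A stack of size p has a winning move iff p XOR X < p (reduce it to p XOR X).
  7: 7 XOR 31 = 24 ≥ 7 — no move.
  21: 21 XOR 31 = 10 < 21 — winning move (to 10).
  22: 22 XOR 31 = 9 < 22 — winning move (to 9).
  19: 19 XOR 31 = 12 < 19 — winning move (to 12).
  8: 8 XOR 31 = 23 ≥ 8 — no move.
That gives 3 winning moves.

3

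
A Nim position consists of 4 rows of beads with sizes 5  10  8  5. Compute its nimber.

Compute the nim-sum pairwise:
5 ^ 10 = 15
15 ^ 8 = 7
7 ^ 5 = 2

2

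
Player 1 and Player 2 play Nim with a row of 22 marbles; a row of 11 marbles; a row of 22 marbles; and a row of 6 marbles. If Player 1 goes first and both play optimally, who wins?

Nim-sum: 22 XOR 11 XOR 22 XOR 6 = 13.
The nim-sum is 13 ≠ 0, so this is an N-position: the player to move can win; Player 1 has a winning move.

Player 1 wins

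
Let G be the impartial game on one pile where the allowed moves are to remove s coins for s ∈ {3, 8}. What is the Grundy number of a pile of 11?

Build the Grundy sequence with g(k) = mex{g(k−s) : s ∈ {3, 8}, s ≤ k}:
k:     0  1  2  3  4  5  6  7  8  9 10 11
g(k):  0  0  0  1  1  1  0  0  2  1  1  0
So g(11) = 0.

0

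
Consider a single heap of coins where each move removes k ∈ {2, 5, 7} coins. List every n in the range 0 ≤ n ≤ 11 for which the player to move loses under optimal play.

0, 1, 4, 10

Compute g(0), g(1), … for moves {2, 5, 7}:
k:     0  1  2  3  4  5  6  7  8  9 10 11
g(k):  0  0  1  1  0  2  1  3  2  2  0  3
The P-positions (g = 0) in 0..11 are 0, 1, 4, 10.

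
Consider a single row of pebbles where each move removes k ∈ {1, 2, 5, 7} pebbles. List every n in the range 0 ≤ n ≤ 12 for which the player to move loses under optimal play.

Compute g(0), g(1), … for moves {1, 2, 5, 7}:
g(0) = mex{} = 0
g(1) = mex{0} = 1
g(2) = mex{0,1} = 2
g(3) = mex{1,2} = 0
g(4) = mex{0,2} = 1
g(5) = mex{0,1} = 2
g(6) = mex{1,2} = 0
g(7) = mex{0,2} = 1
g(8) = mex{0,1} = 2
g(9) = mex{1,2} = 0
g(10) = mex{0,2} = 1
g(11) = mex{0,1} = 2
g(12) = mex{1,2} = 0
The P-positions (g = 0) in 0..12 are 0, 3, 6, 9, 12.

0, 3, 6, 9, 12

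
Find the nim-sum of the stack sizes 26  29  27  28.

0

Nim-sum: 26 XOR 29 XOR 27 XOR 28 = 0.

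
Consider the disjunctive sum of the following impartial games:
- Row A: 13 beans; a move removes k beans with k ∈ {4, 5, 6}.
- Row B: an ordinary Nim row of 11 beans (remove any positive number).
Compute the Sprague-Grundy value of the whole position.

11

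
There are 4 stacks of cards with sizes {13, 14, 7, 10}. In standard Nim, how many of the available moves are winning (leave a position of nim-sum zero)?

3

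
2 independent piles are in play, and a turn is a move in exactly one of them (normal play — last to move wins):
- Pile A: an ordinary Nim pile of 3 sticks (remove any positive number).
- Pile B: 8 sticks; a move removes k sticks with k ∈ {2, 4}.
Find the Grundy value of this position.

Pile A is a plain Nim pile of size 3, so its Grundy value is 3.
For pile B, compute g(0), g(1), … with moves {2, 4}:
g(0) = mex{} = 0
g(1) = mex{} = 0
g(2) = mex{0} = 1
g(3) = mex{0} = 1
g(4) = mex{0,1} = 2
g(5) = mex{0,1} = 2
g(6) = mex{1,2} = 0
g(7) = mex{1,2} = 0
g(8) = mex{0,2} = 1
So g(8) = 1.
By the Sprague-Grundy theorem, the Grundy value of a sum of independent games is the XOR of the component values.
Combined value = 3 XOR 1 = 2.

2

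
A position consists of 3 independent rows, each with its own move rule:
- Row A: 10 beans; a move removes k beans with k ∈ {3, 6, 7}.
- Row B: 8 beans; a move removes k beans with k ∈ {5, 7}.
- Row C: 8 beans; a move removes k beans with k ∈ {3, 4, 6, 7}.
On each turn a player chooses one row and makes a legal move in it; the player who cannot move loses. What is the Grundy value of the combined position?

3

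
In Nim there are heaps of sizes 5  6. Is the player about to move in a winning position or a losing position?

Compute the nim-sum pairwise:
5 ^ 6 = 3
The nim-sum is 3 ≠ 0, so this is an N-position: the player to move can win.

Winning position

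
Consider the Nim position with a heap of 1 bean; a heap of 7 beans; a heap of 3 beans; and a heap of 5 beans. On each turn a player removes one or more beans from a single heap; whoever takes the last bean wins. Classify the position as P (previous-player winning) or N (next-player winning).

P-position

In binary:
  001  (1)
  111  (7)
  011  (3)
  101  (5)
  ---
  000  (0)
The nim-sum is 0, so this is a P-position: the player to move is in a losing position under optimal play.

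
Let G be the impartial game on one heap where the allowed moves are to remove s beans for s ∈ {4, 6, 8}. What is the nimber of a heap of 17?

1

Grundy values for subtraction set {4, 6, 8}:
k:     0  1  2  3  4  5  6  7  8  9 10 11 12 13 14 15 16 17
g(k):  0  0  0  0  1  1  1  1  2  2  2  2  0  0  0  0  1  1
So g(17) = 1.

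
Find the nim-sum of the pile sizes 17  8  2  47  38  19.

Write each in binary and XOR column by column:
  010001  (17)
  001000  (8)
  000010  (2)
  101111  (47)
  100110  (38)
  010011  (19)
  ------
  000001  (1)

1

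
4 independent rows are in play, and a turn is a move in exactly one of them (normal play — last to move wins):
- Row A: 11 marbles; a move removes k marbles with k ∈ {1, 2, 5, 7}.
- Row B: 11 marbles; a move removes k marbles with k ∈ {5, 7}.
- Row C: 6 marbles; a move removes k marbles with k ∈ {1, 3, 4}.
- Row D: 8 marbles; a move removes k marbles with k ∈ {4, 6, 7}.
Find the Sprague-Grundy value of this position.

Build the Grundy sequence for row A with g(k) = mex{g(k−s) : s ∈ {1, 2, 5, 7}, s ≤ k}:
g(0) = mex{} = 0
g(1) = mex{0} = 1
g(2) = mex{0,1} = 2
g(3) = mex{1,2} = 0
g(4) = mex{0,2} = 1
g(5) = mex{0,1} = 2
g(6) = mex{1,2} = 0
g(7) = mex{0,2} = 1
g(8) = mex{0,1} = 2
g(9) = mex{1,2} = 0
g(10) = mex{0,2} = 1
g(11) = mex{0,1} = 2
So g(11) = 2.
Build the Grundy sequence for row B with g(k) = mex{g(k−s) : s ∈ {5, 7}, s ≤ k}:
g(0) = mex{} = 0
g(1) = mex{} = 0
g(2) = mex{} = 0
g(3) = mex{} = 0
g(4) = mex{} = 0
g(5) = mex{0} = 1
g(6) = mex{0} = 1
g(7) = mex{0} = 1
g(8) = mex{0} = 1
g(9) = mex{0} = 1
g(10) = mex{0,1} = 2
g(11) = mex{0,1} = 2
So g(11) = 2.
For row C, compute g(0), g(1), … with moves {1, 3, 4}:
g(0) = mex{} = 0
g(1) = mex{0} = 1
g(2) = mex{1} = 0
g(3) = mex{0} = 1
g(4) = mex{0,1} = 2
g(5) = mex{0,1,2} = 3
g(6) = mex{0,1,3} = 2
So g(6) = 2.
Grundy values for row D (subtraction set {4, 6, 7}):
g(0) = mex{} = 0
g(1) = mex{} = 0
g(2) = mex{} = 0
g(3) = mex{} = 0
g(4) = mex{0} = 1
g(5) = mex{0} = 1
g(6) = mex{0} = 1
g(7) = mex{0} = 1
g(8) = mex{0,1} = 2
So g(8) = 2.
By the Sprague-Grundy theorem, the Grundy value of a sum of independent games is the XOR of the component values.
Combined value = 2 ⊕ 2 ⊕ 2 ⊕ 2 = 0.

0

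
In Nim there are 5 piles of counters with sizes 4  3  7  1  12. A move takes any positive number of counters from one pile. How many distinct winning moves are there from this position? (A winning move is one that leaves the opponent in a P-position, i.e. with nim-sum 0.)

1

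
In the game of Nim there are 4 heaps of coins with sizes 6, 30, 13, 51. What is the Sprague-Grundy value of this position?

Nim-sum: 6 XOR 30 XOR 13 XOR 51 = 38.

38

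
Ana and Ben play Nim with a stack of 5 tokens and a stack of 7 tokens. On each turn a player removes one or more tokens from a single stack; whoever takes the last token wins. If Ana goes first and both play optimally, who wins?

Ana wins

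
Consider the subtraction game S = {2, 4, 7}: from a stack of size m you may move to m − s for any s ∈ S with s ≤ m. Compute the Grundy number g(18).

0

Compute g(0), g(1), … for moves {2, 4, 7}:
k:     0  1  2  3  4  5  6  7  8  9 10 11 12 13 14 15 16 17 18
g(k):  0  0  1  1  2  2  0  3  1  0  2  1  0  2  1  0  2  1  0
So g(18) = 0.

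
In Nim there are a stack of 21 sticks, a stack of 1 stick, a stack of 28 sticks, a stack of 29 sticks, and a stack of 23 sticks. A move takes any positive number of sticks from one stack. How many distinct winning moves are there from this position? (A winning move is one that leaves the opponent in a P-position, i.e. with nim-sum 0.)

Nim-sum: 21 ^ 1 ^ 28 ^ 29 ^ 23 = 2.
The overall nim-sum is X = 2. A stack of size p has a winning move iff p XOR X < p (reduce it to p XOR X).
  21: 21 XOR 2 = 23 ≥ 21 — no move.
  1: 1 XOR 2 = 3 ≥ 1 — no move.
  28: 28 XOR 2 = 30 ≥ 28 — no move.
  29: 29 XOR 2 = 31 ≥ 29 — no move.
  23: 23 XOR 2 = 21 < 23 — winning move (to 21).
That gives 1 winning move.

1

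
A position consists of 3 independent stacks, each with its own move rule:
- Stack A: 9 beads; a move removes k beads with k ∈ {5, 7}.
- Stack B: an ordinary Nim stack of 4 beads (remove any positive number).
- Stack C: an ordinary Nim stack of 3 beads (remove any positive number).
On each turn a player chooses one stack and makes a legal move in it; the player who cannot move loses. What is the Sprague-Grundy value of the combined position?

6

Build the Grundy sequence for stack A with g(k) = mex{g(k−s) : s ∈ {5, 7}, s ≤ k}:
g(0) = mex{} = 0
g(1) = mex{} = 0
g(2) = mex{} = 0
g(3) = mex{} = 0
g(4) = mex{} = 0
g(5) = mex{0} = 1
g(6) = mex{0} = 1
g(7) = mex{0} = 1
g(8) = mex{0} = 1
g(9) = mex{0} = 1
So g(9) = 1.
Stack B is a plain Nim stack of size 4, so its Grundy value is 4.
Stack C is a plain Nim stack of size 3, so its Grundy value is 3.
By the Sprague-Grundy theorem, the Grundy value of a sum of independent games is the XOR of the component values.
Combined value = 1 XOR 4 XOR 3 = 6.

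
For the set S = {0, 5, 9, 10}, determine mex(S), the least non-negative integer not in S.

1

0 is in the set but 1 is not, so the mex is 1.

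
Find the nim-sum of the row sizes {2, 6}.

4

In binary:
  010  (2)
  110  (6)
  ---
  100  (4)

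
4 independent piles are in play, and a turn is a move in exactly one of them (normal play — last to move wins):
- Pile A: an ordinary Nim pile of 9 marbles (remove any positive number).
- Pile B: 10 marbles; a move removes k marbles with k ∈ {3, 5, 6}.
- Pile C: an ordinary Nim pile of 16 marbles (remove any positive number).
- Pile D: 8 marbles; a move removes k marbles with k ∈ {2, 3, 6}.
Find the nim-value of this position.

Pile A is a plain Nim pile of size 9, so its Grundy value is 9.
Grundy values for pile B (subtraction set {3, 5, 6}):
k:     0  1  2  3  4  5  6  7  8  9 10
g(k):  0  0  0  1  1  1  2  2  2  0  0
So g(10) = 0.
Pile C is a plain Nim pile of size 16, so its Grundy value is 16.
For pile D, compute g(0), g(1), … with moves {2, 3, 6}:
g(0) = mex{} = 0
g(1) = mex{} = 0
g(2) = mex{0} = 1
g(3) = mex{0} = 1
g(4) = mex{0,1} = 2
g(5) = mex{1} = 0
g(6) = mex{0,1,2} = 3
g(7) = mex{0,2} = 1
g(8) = mex{0,1,3} = 2
So g(8) = 2.
By the Sprague-Grundy theorem, the Grundy value of a sum of independent games is the XOR of the component values.
Combined value = 9 ⊕ 0 ⊕ 16 ⊕ 2 = 27.

27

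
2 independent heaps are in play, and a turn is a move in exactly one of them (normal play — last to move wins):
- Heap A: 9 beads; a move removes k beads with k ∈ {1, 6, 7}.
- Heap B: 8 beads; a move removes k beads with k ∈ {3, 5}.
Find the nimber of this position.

3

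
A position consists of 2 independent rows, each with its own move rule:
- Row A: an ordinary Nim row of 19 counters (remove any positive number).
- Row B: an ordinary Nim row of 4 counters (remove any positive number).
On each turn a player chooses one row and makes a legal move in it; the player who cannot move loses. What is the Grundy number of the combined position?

Row A is a plain Nim row of size 19, so its Grundy value is 19.
Row B is a plain Nim row of size 4, so its Grundy value is 4.
By the Sprague-Grundy theorem, the Grundy value of a sum of independent games is the XOR of the component values.
Combined value = 19 XOR 4 = 23.

23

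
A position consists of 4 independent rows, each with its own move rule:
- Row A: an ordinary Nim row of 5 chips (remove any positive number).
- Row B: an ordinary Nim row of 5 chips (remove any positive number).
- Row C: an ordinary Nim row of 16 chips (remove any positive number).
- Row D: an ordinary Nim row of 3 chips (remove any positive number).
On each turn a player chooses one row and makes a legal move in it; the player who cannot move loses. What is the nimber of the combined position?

Row A is a plain Nim row of size 5, so its Grundy value is 5.
Row B is a plain Nim row of size 5, so its Grundy value is 5.
Row C is a plain Nim row of size 16, so its Grundy value is 16.
Row D is a plain Nim row of size 3, so its Grundy value is 3.
The value of a disjunctive sum is the nim-sum of the parts.
Combined value = 5 ⊕ 5 ⊕ 16 ⊕ 3 = 19.

19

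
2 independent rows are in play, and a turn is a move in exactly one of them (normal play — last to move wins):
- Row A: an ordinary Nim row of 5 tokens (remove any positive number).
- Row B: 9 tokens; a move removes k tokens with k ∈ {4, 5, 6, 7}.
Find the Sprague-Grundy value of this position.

Row A is a plain Nim row of size 5, so its Grundy value is 5.
Grundy values for row B (subtraction set {4, 5, 6, 7}):
g(0) = mex{} = 0
g(1) = mex{} = 0
g(2) = mex{} = 0
g(3) = mex{} = 0
g(4) = mex{0} = 1
g(5) = mex{0} = 1
g(6) = mex{0} = 1
g(7) = mex{0} = 1
g(8) = mex{0,1} = 2
g(9) = mex{0,1} = 2
So g(9) = 2.
The value of a disjunctive sum is the nim-sum of the parts.
Combined value = 5 ⊕ 2 = 7.

7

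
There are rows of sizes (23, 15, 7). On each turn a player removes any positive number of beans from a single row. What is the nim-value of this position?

Nim-sum: 23 ^ 15 ^ 7 = 31.

31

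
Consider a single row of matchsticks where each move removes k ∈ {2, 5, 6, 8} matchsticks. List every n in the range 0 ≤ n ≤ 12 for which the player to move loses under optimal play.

0, 1, 4, 11

Compute g(0), g(1), … for moves {2, 5, 6, 8}:
k:     0  1  2  3  4  5  6  7  8  9 10 11 12
g(k):  0  0  1  1  0  2  1  3  2  2  3  0  2
The P-positions (g = 0) in 0..12 are 0, 1, 4, 11.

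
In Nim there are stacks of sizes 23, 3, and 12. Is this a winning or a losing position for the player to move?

Nim-sum: 23 ⊕ 3 ⊕ 12 = 24.
The nim-sum is 24 ≠ 0, so this is an N-position: the player to move can win.

Winning position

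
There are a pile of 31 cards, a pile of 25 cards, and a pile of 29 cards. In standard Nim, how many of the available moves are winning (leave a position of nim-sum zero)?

Compute the nim-sum pairwise:
31 ⊕ 25 = 6
6 ⊕ 29 = 27
The overall nim-sum is X = 27. A pile of size p has a winning move iff p XOR X < p (reduce it to p XOR X).
  31: 31 XOR 27 = 4 < 31 — winning move (to 4).
  25: 25 XOR 27 = 2 < 25 — winning move (to 2).
  29: 29 XOR 27 = 6 < 29 — winning move (to 6).
That gives 3 winning moves.

3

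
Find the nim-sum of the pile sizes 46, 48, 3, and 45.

48

Compute the nim-sum pairwise:
46 ⊕ 48 = 30
30 ⊕ 3 = 29
29 ⊕ 45 = 48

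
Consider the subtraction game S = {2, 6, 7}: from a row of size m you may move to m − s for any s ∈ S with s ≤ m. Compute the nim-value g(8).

2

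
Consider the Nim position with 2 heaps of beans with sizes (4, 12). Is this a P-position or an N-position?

N-position

Compute the nim-sum pairwise:
4 ^ 12 = 8
The nim-sum is 8 ≠ 0, so this is an N-position: the player to move can win.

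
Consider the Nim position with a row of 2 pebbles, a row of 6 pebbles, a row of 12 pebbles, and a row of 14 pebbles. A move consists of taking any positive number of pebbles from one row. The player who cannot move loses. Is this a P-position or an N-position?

Compute the nim-sum pairwise:
2 XOR 6 = 4
4 XOR 12 = 8
8 XOR 14 = 6
The nim-sum is 6 ≠ 0, so this is an N-position: the player to move can win.

N-position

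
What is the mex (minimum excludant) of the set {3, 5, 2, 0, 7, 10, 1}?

4

The values 0, 1, 2, 3 are all present; 4 is the first non-negative integer missing from the set.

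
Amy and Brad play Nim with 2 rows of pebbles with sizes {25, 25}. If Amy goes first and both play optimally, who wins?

Compute the nim-sum pairwise:
25 XOR 25 = 0
The nim-sum is 0, so this is a P-position: the player to move is in a losing position under optimal play; Amy is about to move from it and so loses — Brad wins.

Brad wins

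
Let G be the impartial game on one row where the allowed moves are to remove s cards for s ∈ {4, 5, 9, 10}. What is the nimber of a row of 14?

Grundy values for subtraction set {4, 5, 9, 10}:
k:     0  1  2  3  4  5  6  7  8  9 10 11 12 13 14
g(k):  0  0  0  0  1  1  1  1  2  2  2  2  3  3  0
So g(14) = 0.

0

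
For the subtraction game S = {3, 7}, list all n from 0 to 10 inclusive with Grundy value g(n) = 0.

0, 1, 2, 6, 10

Grundy values for subtraction set {3, 7}:
g(0) = mex{} = 0
g(1) = mex{} = 0
g(2) = mex{} = 0
g(3) = mex{0} = 1
g(4) = mex{0} = 1
g(5) = mex{0} = 1
g(6) = mex{1} = 0
g(7) = mex{0,1} = 2
g(8) = mex{0,1} = 2
g(9) = mex{0} = 1
g(10) = mex{1,2} = 0
The P-positions (g = 0) in 0..10 are 0, 1, 2, 6, 10.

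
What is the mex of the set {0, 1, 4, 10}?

2

The values 0, 1 are all present; 2 is the first non-negative integer missing from the set.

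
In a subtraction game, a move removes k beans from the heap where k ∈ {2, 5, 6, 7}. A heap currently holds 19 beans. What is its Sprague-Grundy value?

3

Build the Grundy sequence with g(k) = mex{g(k−s) : s ∈ {2, 5, 6, 7}, s ≤ k}:
k:     0  1  2  3  4  5  6  7  8  9 10 11 12 13 14 15 16 17 18 19
g(k):  0  0  1  1  0  2  1  3  2  2  3  3  0  0  1  1  0  2  1  3
So g(19) = 3.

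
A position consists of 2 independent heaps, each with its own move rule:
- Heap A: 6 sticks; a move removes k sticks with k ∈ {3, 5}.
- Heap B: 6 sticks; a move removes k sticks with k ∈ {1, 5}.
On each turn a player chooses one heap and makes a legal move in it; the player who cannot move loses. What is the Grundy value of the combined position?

Build the Grundy sequence for heap A with g(k) = mex{g(k−s) : s ∈ {3, 5}, s ≤ k}:
g(0) = mex{} = 0
g(1) = mex{} = 0
g(2) = mex{} = 0
g(3) = mex{0} = 1
g(4) = mex{0} = 1
g(5) = mex{0} = 1
g(6) = mex{0,1} = 2
So g(6) = 2.
For heap B, compute g(0), g(1), … with moves {1, 5}:
g(0) = mex{} = 0
g(1) = mex{0} = 1
g(2) = mex{1} = 0
g(3) = mex{0} = 1
g(4) = mex{1} = 0
g(5) = mex{0} = 1
g(6) = mex{1} = 0
So g(6) = 0.
The value of a disjunctive sum is the nim-sum of the parts.
Combined value = 2 XOR 0 = 2.

2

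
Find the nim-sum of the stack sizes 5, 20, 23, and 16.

Bitwise XOR of the heap sizes:
  00101  (5)
  10100  (20)
  10111  (23)
  10000  (16)
  -----
  10110  (22)

22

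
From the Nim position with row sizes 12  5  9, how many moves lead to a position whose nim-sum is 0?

0

Nim-sum: 12 ^ 5 ^ 9 = 0.
The nim-sum is already 0, so every move leaves a nonzero nim-sum — there are no winning moves.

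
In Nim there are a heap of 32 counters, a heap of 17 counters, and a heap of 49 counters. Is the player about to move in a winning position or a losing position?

Compute the nim-sum pairwise:
32 ⊕ 17 = 49
49 ⊕ 49 = 0
The nim-sum is 0, so this is a P-position: the player to move is in a losing position under optimal play.

Losing position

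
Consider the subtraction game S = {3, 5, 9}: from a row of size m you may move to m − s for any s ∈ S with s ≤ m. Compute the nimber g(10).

3

Compute g(0), g(1), … for moves {3, 5, 9}:
k:     0  1  2  3  4  5  6  7  8  9 10
g(k):  0  0  0  1  1  1  2  2  0  3  3
So g(10) = 3.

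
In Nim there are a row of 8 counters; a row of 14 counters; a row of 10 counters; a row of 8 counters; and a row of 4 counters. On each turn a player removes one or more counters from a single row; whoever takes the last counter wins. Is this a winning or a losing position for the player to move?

Bitwise XOR of the heap sizes:
  1000  (8)
  1110  (14)
  1010  (10)
  1000  (8)
  0100  (4)
  ----
  0000  (0)
The nim-sum is 0, so this is a P-position: the player to move is in a losing position under optimal play.

Losing position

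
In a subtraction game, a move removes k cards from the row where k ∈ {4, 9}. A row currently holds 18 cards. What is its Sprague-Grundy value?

1

Grundy values for subtraction set {4, 9}:
k:     0  1  2  3  4  5  6  7  8  9 10 11 12 13 14 15 16 17 18
g(k):  0  0  0  0  1  1  1  1  0  2  2  2  1  0  0  0  0  1  1
So g(18) = 1.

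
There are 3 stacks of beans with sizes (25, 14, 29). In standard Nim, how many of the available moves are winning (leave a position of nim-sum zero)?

3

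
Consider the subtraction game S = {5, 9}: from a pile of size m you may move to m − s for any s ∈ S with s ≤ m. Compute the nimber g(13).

Grundy values for subtraction set {5, 9}:
g(0) = mex{} = 0
g(1) = mex{} = 0
g(2) = mex{} = 0
g(3) = mex{} = 0
g(4) = mex{} = 0
g(5) = mex{0} = 1
g(6) = mex{0} = 1
g(7) = mex{0} = 1
g(8) = mex{0} = 1
g(9) = mex{0} = 1
g(10) = mex{0,1} = 2
g(11) = mex{0,1} = 2
g(12) = mex{0,1} = 2
g(13) = mex{0,1} = 2
So g(13) = 2.

2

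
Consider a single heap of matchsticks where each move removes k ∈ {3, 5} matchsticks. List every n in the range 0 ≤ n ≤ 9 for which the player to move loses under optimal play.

0, 1, 2, 8, 9

Compute g(0), g(1), … for moves {3, 5}:
g(0) = mex{} = 0
g(1) = mex{} = 0
g(2) = mex{} = 0
g(3) = mex{0} = 1
g(4) = mex{0} = 1
g(5) = mex{0} = 1
g(6) = mex{0,1} = 2
g(7) = mex{0,1} = 2
g(8) = mex{1} = 0
g(9) = mex{1,2} = 0
The P-positions (g = 0) in 0..9 are 0, 1, 2, 8, 9.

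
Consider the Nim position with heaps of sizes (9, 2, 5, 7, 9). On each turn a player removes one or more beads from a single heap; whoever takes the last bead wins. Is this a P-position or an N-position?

P-position

Compute the nim-sum pairwise:
9 ⊕ 2 = 11
11 ⊕ 5 = 14
14 ⊕ 7 = 9
9 ⊕ 9 = 0
The nim-sum is 0, so this is a P-position: the player to move is in a losing position under optimal play.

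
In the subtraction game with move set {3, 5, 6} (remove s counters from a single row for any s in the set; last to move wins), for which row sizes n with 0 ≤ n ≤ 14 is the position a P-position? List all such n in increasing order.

0, 1, 2, 9, 10, 11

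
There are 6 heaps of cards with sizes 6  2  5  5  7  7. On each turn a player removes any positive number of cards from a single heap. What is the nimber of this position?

Nim-sum: 6 ^ 2 ^ 5 ^ 5 ^ 7 ^ 7 = 4.

4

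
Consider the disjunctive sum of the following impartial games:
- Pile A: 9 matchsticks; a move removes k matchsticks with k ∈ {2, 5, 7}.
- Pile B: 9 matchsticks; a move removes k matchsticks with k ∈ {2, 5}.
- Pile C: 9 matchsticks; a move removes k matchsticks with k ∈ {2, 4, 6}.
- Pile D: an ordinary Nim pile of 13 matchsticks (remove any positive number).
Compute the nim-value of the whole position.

14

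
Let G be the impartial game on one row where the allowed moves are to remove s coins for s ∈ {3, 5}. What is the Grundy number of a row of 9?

0

Build the Grundy sequence with g(k) = mex{g(k−s) : s ∈ {3, 5}, s ≤ k}:
k:     0  1  2  3  4  5  6  7  8  9
g(k):  0  0  0  1  1  1  2  2  0  0
So g(9) = 0.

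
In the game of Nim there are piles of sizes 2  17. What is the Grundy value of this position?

Nim-sum: 2 XOR 17 = 19.

19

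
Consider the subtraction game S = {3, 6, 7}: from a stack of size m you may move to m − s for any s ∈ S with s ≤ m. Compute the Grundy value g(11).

0

Grundy values for subtraction set {3, 6, 7}:
g(0) = mex{} = 0
g(1) = mex{} = 0
g(2) = mex{} = 0
g(3) = mex{0} = 1
g(4) = mex{0} = 1
g(5) = mex{0} = 1
g(6) = mex{0,1} = 2
g(7) = mex{0,1} = 2
g(8) = mex{0,1} = 2
g(9) = mex{0,1,2} = 3
g(10) = mex{1,2} = 0
g(11) = mex{1,2} = 0
So g(11) = 0.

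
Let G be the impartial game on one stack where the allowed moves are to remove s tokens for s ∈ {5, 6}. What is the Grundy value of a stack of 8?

1

Grundy values for subtraction set {5, 6}:
k:     0  1  2  3  4  5  6  7  8
g(k):  0  0  0  0  0  1  1  1  1
So g(8) = 1.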